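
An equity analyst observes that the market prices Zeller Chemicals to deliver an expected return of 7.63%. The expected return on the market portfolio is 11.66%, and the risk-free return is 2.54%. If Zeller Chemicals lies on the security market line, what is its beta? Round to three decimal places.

MRP = 11.66% − 2.54% = 9.12%
β = (E(R) − R_f) / MRP = (7.63% − 2.54%) / 9.12% = 5.09% / 9.12% = 0.558

0.558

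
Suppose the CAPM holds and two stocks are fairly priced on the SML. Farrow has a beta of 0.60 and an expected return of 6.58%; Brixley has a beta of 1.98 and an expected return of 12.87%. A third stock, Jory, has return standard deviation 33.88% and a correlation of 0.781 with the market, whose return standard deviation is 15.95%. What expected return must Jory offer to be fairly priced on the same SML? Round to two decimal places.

11.41%

MRP = (12.87% − 6.58%) / (1.98 − 0.60) = 4.5580%
R_f = 6.58% − 0.60 × 4.5580% = 3.8452%
β_Jory = ρ·σ_i/σ_m = 0.781 × 33.88 / 15.95 = 1.6590
E(R_Jory) = R_f + β × MRP = 3.8452% + 1.6590 × 4.5580% = 11.41%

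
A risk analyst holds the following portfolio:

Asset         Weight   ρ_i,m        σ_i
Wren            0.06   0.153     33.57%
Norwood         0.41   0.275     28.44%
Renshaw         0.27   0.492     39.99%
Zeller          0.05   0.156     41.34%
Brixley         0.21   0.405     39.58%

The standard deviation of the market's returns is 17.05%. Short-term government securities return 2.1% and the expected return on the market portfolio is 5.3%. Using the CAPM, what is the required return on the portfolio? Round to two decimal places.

β_Wren = 0.153 × 33.57% / 17.05% = 0.3012
β_Norwood = 0.275 × 28.44% / 17.05% = 0.4587
β_Renshaw = 0.492 × 39.99% / 17.05% = 1.1540
β_Zeller = 0.156 × 41.34% / 17.05% = 0.3782
β_Brixley = 0.405 × 39.58% / 17.05% = 0.9402
β_P = Σ w_i β_i = 0.06×0.3012 + 0.41×0.4587 + 0.27×1.1540 + 0.05×0.3782 + 0.21×0.9402 = 0.7341
MRP = 5.3% − 2.1% = 3.20%
E(R_P) = R_f + β_P × MRP = 2.1% + 0.7341 × 3.2% = 4.45%

4.45%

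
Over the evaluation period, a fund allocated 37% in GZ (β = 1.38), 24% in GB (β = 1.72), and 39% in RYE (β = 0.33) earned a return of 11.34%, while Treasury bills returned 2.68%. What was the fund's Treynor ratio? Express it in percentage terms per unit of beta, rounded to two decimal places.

8.23%

β_P = 0.37×1.38 + 0.24×1.72 + 0.39×0.33 = 1.0521
Treynor = (R_P − R_f) / β_P = (11.34% − 2.68%) / 1.0521 = 8.66% / 1.0521 = 8.23%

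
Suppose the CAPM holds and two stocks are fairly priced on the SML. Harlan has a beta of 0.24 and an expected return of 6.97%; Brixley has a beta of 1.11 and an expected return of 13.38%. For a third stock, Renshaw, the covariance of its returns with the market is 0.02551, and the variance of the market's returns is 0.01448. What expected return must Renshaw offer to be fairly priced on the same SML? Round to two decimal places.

18.18%

MRP = (13.38% − 6.97%) / (1.11 − 0.24) = 7.3678%
R_f = 6.97% − 0.24 × 7.3678% = 5.2017%
β_Renshaw = Cov / Var(R_m) = 0.02551 / 0.01448 = 1.7617
E(R_Renshaw) = R_f + β × MRP = 5.2017% + 1.7617 × 7.3678% = 18.18%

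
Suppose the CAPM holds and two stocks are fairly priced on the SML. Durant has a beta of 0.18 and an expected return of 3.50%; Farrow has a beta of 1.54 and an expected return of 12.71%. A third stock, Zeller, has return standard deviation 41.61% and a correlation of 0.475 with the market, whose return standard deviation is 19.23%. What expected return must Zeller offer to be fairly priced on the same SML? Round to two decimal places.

MRP = (12.71% − 3.50%) / (1.54 − 0.18) = 6.7721%
R_f = 3.50% − 0.18 × 6.7721% = 2.2810%
β_Zeller = ρ·σ_i/σ_m = 0.475 × 41.61 / 19.23 = 1.0278
E(R_Zeller) = R_f + β × MRP = 2.2810% + 1.0278 × 6.7721% = 9.24%

9.24%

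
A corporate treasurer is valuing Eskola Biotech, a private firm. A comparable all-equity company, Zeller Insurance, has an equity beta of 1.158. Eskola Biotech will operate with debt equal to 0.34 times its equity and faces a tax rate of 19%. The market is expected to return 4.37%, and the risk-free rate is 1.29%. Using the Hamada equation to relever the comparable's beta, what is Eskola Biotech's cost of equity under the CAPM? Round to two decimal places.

β_L = β_U × [1 + (1 − t)(D/E)] = 1.158 × [1 + (1 − 0.19) × 0.34]
    = 1.158 × [1 + 0.81 × 0.34] = 1.158 × 1.2754 = 1.4769
MRP = 4.37% − 1.29% = 3.08%
E(R) = R_f + β_L × MRP = 1.29% + 1.4769 × 3.08% = 5.84%

5.84%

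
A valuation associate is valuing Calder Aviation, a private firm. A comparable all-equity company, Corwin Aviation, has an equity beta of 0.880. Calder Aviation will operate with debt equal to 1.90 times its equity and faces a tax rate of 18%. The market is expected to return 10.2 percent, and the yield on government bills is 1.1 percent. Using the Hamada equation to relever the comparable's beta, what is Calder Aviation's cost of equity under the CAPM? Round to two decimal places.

21.58%

β_L = β_U × [1 + (1 − t)(D/E)] = 0.880 × [1 + (1 − 0.18) × 1.90]
    = 0.880 × [1 + 0.82 × 1.90] = 0.880 × 2.5580 = 2.2510
MRP = 10.2% − 1.1% = 9.10%
E(R) = R_f + β_L × MRP = 1.1% + 2.2510 × 9.1% = 21.58%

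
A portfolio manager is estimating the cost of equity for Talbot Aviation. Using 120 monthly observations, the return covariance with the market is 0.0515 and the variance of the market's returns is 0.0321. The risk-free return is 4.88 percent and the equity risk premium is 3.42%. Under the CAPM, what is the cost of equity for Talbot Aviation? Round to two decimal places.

β = Cov(R_i, R_m) / Var(R_m) = 0.0515 / 0.0321 = 1.6044
E(R) = R_f + β × MRP = 4.88% + 1.6044 × 3.42% = 10.37%

10.37%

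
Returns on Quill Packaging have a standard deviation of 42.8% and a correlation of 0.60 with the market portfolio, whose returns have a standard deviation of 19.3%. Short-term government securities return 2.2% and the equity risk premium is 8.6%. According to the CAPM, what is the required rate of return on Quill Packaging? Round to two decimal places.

β = ρ × σ_i / σ_m = 0.60 × 42.8% / 19.3% = 1.3306
E(R) = 2.2% + 1.3306 × 8.6% = 13.64%

13.64%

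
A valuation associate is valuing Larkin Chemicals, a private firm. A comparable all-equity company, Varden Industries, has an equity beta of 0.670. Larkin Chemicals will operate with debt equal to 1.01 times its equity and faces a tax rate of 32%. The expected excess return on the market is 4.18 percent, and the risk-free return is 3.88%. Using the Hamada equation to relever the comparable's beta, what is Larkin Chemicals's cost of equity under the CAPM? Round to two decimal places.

8.60%

β_L = β_U × [1 + (1 − t)(D/E)] = 0.670 × [1 + (1 − 0.32) × 1.01]
    = 0.670 × [1 + 0.68 × 1.01] = 0.670 × 1.6868 = 1.1302
E(R) = R_f + β_L × MRP = 3.88% + 1.1302 × 4.18% = 8.60%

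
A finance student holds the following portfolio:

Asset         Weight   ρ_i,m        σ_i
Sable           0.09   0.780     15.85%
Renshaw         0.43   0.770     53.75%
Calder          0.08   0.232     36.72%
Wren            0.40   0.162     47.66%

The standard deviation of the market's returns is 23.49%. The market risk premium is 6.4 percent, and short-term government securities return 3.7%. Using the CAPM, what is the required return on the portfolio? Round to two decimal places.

9.88%

β_Sable = 0.780 × 15.85% / 23.49% = 0.5263
β_Renshaw = 0.770 × 53.75% / 23.49% = 1.7619
β_Calder = 0.232 × 36.72% / 23.49% = 0.3627
β_Wren = 0.162 × 47.66% / 23.49% = 0.3287
β_P = Σ w_i β_i = 0.09×0.5263 + 0.43×1.7619 + 0.08×0.3627 + 0.40×0.3287 = 0.9655
E(R_P) = R_f + β_P × MRP = 3.7% + 0.9655 × 6.4% = 9.88%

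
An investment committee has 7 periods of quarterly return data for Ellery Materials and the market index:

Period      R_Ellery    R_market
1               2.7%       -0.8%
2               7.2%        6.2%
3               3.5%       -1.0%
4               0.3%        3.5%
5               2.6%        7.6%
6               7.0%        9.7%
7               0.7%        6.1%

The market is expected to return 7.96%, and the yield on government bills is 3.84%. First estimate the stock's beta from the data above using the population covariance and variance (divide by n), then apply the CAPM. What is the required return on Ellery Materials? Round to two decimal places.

4.84%

Mean R_i = (2.7 + 7.2 + 3.5 + 0.3 + 2.6 + 7.0 + 0.7) / 7 = 3.4286%
Mean R_m = (-0.8 + 6.2 − 1.0 + 3.5 + 7.6 + 9.7 + 6.1) / 7 = 4.4714%
Σ(R_i − R̄_i)(R_m − R̄_m) = 24.6457  ⇒  Cov = 24.6457 / 7 = 3.5208
Σ(R_m − R̄_m)² = 101.4343  ⇒  Var(R_m) = 101.4343 / 7 = 14.4906
β = Cov / Var(R_m) = 3.5208 / 14.4906 = 0.2430
MRP = 7.96% − 3.84% = 4.12%
E(R) = R_f + β × MRP = 3.84% + 0.2430 × 4.12% = 4.84%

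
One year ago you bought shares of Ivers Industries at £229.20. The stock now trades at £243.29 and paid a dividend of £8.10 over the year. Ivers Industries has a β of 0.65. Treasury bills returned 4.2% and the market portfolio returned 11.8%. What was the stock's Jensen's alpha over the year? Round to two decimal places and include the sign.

+0.54%

Realised HPR = (P1 + D1 − P0) / P0 = (243.29 + 8.10 − 229.20) / 229.20 = 22.19 / 229.20 = 9.6815%
MRP = 11.8% − 4.2% = 7.60%
CAPM required = R_f + β·MRP = 4.2% + 0.65 × 7.6% = 9.1400%
α = realised − required = 9.6815% − 9.1400% = +0.54%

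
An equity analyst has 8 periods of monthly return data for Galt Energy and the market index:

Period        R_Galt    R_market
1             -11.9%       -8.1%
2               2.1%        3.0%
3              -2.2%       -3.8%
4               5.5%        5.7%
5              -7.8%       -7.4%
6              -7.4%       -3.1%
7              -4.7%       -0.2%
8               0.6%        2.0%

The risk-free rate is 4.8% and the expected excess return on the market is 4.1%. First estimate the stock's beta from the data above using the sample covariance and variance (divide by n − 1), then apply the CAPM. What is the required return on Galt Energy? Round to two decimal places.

9.25%

Mean R_i = (-11.9 + 2.1 − 2.2 + 5.5 − 7.8 − 7.4 − 4.7 + 0.6) / 8 = -3.2250%
Mean R_m = (-8.1 + 3.0 − 3.8 + 5.7 − 7.4 − 3.1 − 0.2 + 2.0) / 8 = -1.4875%
Σ(R_i − R̄_i)(R_m − R̄_m) = 186.8225  ⇒  Cov = 186.8225 / 7 = 26.6889
Σ(R_m − R̄_m)² = 172.2488  ⇒  Var(R_m) = 172.2488 / 7 = 24.6070
β = Cov / Var(R_m) = 26.6889 / 24.6070 = 1.0846
E(R) = R_f + β × MRP = 4.8% + 1.0846 × 4.1% = 9.25%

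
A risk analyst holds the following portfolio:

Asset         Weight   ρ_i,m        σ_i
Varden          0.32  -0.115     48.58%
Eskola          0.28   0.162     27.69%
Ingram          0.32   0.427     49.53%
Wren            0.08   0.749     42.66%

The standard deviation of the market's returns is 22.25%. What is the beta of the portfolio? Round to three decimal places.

β_Varden = -0.115 × 48.58% / 22.25% = -0.2511
β_Eskola = 0.162 × 27.69% / 22.25% = 0.2016
β_Ingram = 0.427 × 49.53% / 22.25% = 0.9505
β_Wren = 0.749 × 42.66% / 22.25% = 1.4361
β_P = Σ w_i β_i = 0.32×-0.2511 + 0.28×0.2016 + 0.32×0.9505 + 0.08×1.4361 = 0.3951

0.395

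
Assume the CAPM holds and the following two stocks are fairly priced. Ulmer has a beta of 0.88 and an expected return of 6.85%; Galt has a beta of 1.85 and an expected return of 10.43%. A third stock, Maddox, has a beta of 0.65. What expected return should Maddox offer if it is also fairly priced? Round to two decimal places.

6.00%

MRP (SML slope) = (10.43% − 6.85%) / (1.85 − 0.88) = 3.58% / 0.97 = 3.6907%
R_f (intercept) = 6.85% − 0.88 × 3.6907% = 3.6022%
E(R_Maddox) = R_f + β × MRP = 3.6022% + 0.65 × 3.6907% = 6.00%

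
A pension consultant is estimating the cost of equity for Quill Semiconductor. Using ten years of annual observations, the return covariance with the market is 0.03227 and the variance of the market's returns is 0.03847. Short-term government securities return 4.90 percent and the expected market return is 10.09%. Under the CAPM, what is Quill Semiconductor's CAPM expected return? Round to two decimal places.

β = Cov(R_i, R_m) / Var(R_m) = 0.03227 / 0.03847 = 0.8388
MRP = 10.09% − 4.90% = 5.19%
E(R) = R_f + β × MRP = 4.90% + 0.8388 × 5.19% = 9.25%

9.25%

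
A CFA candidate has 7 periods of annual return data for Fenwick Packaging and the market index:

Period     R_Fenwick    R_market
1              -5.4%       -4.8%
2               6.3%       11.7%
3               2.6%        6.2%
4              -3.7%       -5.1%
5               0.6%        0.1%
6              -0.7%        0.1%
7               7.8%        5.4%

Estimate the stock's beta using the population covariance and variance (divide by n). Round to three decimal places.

Mean R_i = (-5.4 + 6.3 + 2.6 − 3.7 + 0.6 − 0.7 + 7.8) / 7 = 1.0714%
Mean R_m = (-4.8 + 11.7 + 6.2 − 5.1 + 0.1 + 0.1 + 5.4) / 7 = 1.9429%
Σ(R_i − R̄_i)(R_m − R̄_m) = 162.1586  ⇒  Cov = 162.1586 / 7 = 23.1655
Σ(R_m − R̄_m)² = 227.1371  ⇒  Var(R_m) = 227.1371 / 7 = 32.4482
β = Cov / Var(R_m) = 23.1655 / 32.4482 = 0.7139

0.714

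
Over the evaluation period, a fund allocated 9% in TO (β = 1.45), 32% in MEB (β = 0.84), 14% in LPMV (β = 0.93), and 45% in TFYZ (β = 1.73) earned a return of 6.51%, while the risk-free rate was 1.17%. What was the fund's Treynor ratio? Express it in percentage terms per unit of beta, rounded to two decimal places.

β_P = 0.09×1.45 + 0.32×0.84 + 0.14×0.93 + 0.45×1.73 = 1.3080
Treynor = (R_P − R_f) / β_P = (6.51% − 1.17%) / 1.3080 = 5.34% / 1.3080 = 4.08%

4.08%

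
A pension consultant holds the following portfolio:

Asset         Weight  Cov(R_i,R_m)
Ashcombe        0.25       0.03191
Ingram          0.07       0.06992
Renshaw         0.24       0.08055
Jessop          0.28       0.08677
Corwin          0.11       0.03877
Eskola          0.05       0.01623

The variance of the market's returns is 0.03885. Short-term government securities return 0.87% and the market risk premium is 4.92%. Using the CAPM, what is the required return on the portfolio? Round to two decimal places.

8.67%

β_Ashcombe = 0.03191 / 0.03885 = 0.8214
β_Ingram = 0.06992 / 0.03885 = 1.7997
β_Renshaw = 0.08055 / 0.03885 = 2.0734
β_Jessop = 0.08677 / 0.03885 = 2.2335
β_Corwin = 0.03877 / 0.03885 = 0.9979
β_Eskola = 0.01623 / 0.03885 = 0.4178
β_P = Σ w_i β_i = 0.25×0.8214 + 0.07×1.7997 + 0.24×2.0734 + 0.28×2.2335 + 0.11×0.9979 + 0.05×0.4178 = 1.5850
E(R_P) = R_f + β_P × MRP = 0.87% + 1.5850 × 4.92% = 8.67%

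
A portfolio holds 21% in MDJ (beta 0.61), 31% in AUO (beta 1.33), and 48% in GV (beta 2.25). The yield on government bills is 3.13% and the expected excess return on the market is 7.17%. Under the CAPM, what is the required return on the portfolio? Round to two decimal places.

14.75%

β_P = Σ w_i β_i = 0.21×0.61 + 0.31×1.33 + 0.48×2.25 = 1.6204
E(R_P) = R_f + β_P × MRP = 3.13% + 1.6204 × 7.17% = 14.75%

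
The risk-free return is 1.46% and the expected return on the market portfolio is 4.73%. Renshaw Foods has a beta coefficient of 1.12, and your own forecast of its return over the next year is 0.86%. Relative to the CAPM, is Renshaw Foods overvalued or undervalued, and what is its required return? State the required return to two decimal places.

MRP = 4.73% − 1.46% = 3.27%
Required return = R_f + β·MRP = 1.46% + 1.12 × 3.27% = 5.12%
Forecast 0.86% < required 5.12% → the stock plots below the SML → overvalued.

Overvalued; required return 5.12%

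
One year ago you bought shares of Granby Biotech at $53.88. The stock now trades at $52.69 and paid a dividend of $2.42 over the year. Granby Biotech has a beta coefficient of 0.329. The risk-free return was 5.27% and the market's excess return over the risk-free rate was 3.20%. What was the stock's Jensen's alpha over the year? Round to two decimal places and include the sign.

Realised HPR = (P1 + D1 − P0) / P0 = (52.69 + 2.42 − 53.88) / 53.88 = 1.23 / 53.88 = 2.2829%
CAPM required = R_f + β·MRP = 5.27% + 0.329 × 3.20% = 6.32280%
α = realised − required = 2.2829% − 6.32280% = -4.04%

-4.04%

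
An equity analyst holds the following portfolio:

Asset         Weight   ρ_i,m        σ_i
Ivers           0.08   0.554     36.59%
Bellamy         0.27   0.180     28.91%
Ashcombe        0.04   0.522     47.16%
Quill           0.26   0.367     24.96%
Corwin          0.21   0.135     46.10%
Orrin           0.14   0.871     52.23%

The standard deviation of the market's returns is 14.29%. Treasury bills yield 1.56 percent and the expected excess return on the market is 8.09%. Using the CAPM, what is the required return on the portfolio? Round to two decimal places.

9.52%

β_Ivers = 0.554 × 36.59% / 14.29% = 1.4185
β_Bellamy = 0.180 × 28.91% / 14.29% = 0.3642
β_Ashcombe = 0.522 × 47.16% / 14.29% = 1.7227
β_Quill = 0.367 × 24.96% / 14.29% = 0.6410
β_Corwin = 0.135 × 46.10% / 14.29% = 0.4355
β_Orrin = 0.871 × 52.23% / 14.29% = 3.1835
β_P = Σ w_i β_i = 0.08×1.4185 + 0.27×0.3642 + 0.04×1.7227 + 0.26×0.6410 + 0.21×0.4355 + 0.14×3.1835 = 0.9845
E(R_P) = R_f + β_P × MRP = 1.56% + 0.9845 × 8.09% = 9.52%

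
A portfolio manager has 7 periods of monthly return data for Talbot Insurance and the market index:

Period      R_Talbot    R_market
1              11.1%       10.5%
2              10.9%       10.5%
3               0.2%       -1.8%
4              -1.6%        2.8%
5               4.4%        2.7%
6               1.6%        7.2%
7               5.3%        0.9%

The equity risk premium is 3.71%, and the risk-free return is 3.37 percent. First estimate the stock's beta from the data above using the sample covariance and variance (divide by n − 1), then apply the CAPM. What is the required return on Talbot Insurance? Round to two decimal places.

6.19%

Mean R_i = (11.1 + 10.9 + 0.2 − 1.6 + 4.4 + 1.6 + 5.3) / 7 = 4.5571%
Mean R_m = (10.5 + 10.5 − 1.8 + 2.8 + 2.7 + 7.2 + 0.9) / 7 = 4.6857%
Σ(R_i − R̄_i)(R_m − R̄_m) = 104.8557  ⇒  Cov = 104.8557 / 6 = 17.4760
Σ(R_m − R̄_m)² = 137.8286  ⇒  Var(R_m) = 137.8286 / 6 = 22.9714
β = Cov / Var(R_m) = 17.4760 / 22.9714 = 0.7608
E(R) = R_f + β × MRP = 3.37% + 0.7608 × 3.71% = 6.19%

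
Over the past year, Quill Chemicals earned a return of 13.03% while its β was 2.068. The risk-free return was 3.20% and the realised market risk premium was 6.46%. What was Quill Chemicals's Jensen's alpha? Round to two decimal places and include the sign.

CAPM benchmark = R_f + β(R_m − R_f) = 3.20% + 2.068 × 6.46% = 16.55928%
α = actual − benchmark = 13.03% − 16.55928% = -3.53%

-3.53%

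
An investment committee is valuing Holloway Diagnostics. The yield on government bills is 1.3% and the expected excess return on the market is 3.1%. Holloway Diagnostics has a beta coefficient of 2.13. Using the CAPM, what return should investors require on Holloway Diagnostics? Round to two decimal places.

E(R) = R_f + β × MRP = 1.3% + 2.13 × 3.1% = 7.90%

7.90%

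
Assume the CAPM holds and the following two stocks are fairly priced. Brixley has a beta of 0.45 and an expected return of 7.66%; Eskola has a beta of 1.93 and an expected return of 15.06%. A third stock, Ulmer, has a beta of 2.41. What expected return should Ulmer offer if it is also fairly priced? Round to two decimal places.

17.46%

MRP (SML slope) = (15.06% − 7.66%) / (1.93 − 0.45) = 7.40% / 1.48 = 5.0000%
R_f (intercept) = 7.66% − 0.45 × 5.0000% = 5.4100%
E(R_Ulmer) = R_f + β × MRP = 5.4100% + 2.41 × 5.0000% = 17.46%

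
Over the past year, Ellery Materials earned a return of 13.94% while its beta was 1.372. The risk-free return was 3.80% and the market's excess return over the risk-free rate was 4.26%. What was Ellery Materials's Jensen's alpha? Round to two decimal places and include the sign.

+4.30%

CAPM benchmark = R_f + β(R_m − R_f) = 3.80% + 1.372 × 4.26% = 9.64472%
α = actual − benchmark = 13.94% − 9.64472% = +4.30%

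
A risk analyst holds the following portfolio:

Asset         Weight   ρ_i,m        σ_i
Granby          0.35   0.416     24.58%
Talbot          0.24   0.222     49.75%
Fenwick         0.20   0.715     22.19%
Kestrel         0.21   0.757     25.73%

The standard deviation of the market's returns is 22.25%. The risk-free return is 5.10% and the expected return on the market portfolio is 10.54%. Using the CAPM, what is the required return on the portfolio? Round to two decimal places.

8.40%

β_Granby = 0.416 × 24.58% / 22.25% = 0.4596
β_Talbot = 0.222 × 49.75% / 22.25% = 0.4964
β_Fenwick = 0.715 × 22.19% / 22.25% = 0.7131
β_Kestrel = 0.757 × 25.73% / 22.25% = 0.8754
β_P = Σ w_i β_i = 0.35×0.4596 + 0.24×0.4964 + 0.20×0.7131 + 0.21×0.8754 = 0.6065
MRP = 10.54% − 5.10% = 5.44%
E(R_P) = R_f + β_P × MRP = 5.10% + 0.6065 × 5.44% = 8.40%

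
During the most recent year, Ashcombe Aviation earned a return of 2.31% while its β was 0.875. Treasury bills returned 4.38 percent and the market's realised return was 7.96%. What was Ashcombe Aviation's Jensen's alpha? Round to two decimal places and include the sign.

Market excess return = 7.96% − 4.38% = 3.58%
CAPM benchmark = R_f + β(R_m − R_f) = 4.38% + 0.875 × 3.58% = 7.51250%
α = actual − benchmark = 2.31% − 7.51250% = -5.20%

-5.20%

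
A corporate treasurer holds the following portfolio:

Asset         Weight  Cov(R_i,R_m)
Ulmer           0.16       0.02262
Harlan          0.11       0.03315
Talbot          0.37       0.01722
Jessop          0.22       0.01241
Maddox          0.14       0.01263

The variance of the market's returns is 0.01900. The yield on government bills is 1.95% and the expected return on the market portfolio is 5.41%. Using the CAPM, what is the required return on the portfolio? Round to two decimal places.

5.25%

β_Ulmer = 0.02262 / 0.01900 = 1.1905
β_Harlan = 0.03315 / 0.01900 = 1.7447
β_Talbot = 0.01722 / 0.01900 = 0.9063
β_Jessop = 0.01241 / 0.01900 = 0.6532
β_Maddox = 0.01263 / 0.01900 = 0.6647
β_P = Σ w_i β_i = 0.16×1.1905 + 0.11×1.7447 + 0.37×0.9063 + 0.22×0.6532 + 0.14×0.6647 = 0.9545
MRP = 5.41% − 1.95% = 3.46%
E(R_P) = R_f + β_P × MRP = 1.95% + 0.9545 × 3.46% = 5.25%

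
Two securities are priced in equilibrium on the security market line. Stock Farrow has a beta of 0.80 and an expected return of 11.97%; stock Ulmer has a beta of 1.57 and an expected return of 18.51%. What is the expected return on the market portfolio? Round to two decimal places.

13.67%

Both satisfy E(R) = R_f + β·MRP, so the slope of the SML is
MRP = (18.51% − 11.97%) / (1.57 − 0.80) = 6.54% / 0.77 = 8.4935%
R_f = E(R_Farrow) − β_Farrow·MRP = 11.97% − 0.80 × 8.4935% = 5.1752%
E(R_m) = R_f + MRP = 5.1752% + 8.4935% = 13.67%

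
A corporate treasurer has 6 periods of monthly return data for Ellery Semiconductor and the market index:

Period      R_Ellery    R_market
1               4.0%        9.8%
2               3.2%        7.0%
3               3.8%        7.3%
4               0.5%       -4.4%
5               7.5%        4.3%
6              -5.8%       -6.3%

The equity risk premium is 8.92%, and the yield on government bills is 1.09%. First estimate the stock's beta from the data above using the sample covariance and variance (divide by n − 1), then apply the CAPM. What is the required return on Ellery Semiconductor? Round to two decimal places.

5.76%

Mean R_i = (4.0 + 3.2 + 3.8 + 0.5 + 7.5 − 5.8) / 6 = 2.2000%
Mean R_m = (9.8 + 7.0 + 7.3 − 4.4 + 4.3 − 6.3) / 6 = 2.9500%
Σ(R_i − R̄_i)(R_m − R̄_m) = 116.9900  ⇒  Cov = 116.9900 / 5 = 23.3980
Σ(R_m − R̄_m)² = 223.6550  ⇒  Var(R_m) = 223.6550 / 5 = 44.7310
β = Cov / Var(R_m) = 23.3980 / 44.7310 = 0.5231
E(R) = R_f + β × MRP = 1.09% + 0.5231 × 8.92% = 5.76%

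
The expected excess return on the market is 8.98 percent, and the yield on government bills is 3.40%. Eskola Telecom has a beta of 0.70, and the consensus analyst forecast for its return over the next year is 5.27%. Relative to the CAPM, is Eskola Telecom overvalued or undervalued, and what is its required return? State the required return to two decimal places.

Required return = R_f + β·MRP = 3.40% + 0.70 × 8.98% = 9.69%
Forecast 5.27% < required 9.69% → the stock plots below the SML → overvalued.

Overvalued; required return 9.69%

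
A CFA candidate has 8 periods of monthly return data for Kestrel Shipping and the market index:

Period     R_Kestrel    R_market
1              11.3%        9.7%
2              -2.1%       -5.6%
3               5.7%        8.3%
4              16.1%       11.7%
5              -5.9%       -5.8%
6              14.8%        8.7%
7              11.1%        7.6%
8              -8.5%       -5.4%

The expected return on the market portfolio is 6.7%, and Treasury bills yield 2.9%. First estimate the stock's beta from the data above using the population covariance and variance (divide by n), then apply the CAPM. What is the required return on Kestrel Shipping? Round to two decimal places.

7.37%

Mean R_i = (11.3 − 2.1 + 5.7 + 16.1 − 5.9 + 14.8 + 11.1 − 8.5) / 8 = 5.3125%
Mean R_m = (9.7 − 5.6 + 8.3 + 11.7 − 5.8 + 8.7 + 7.6 − 5.4) / 8 = 3.6500%
Σ(R_i − R̄_i)(R_m − R̄_m) = 495.1650  ⇒  Cov = 495.1650 / 8 = 61.8956
Σ(R_m − R̄_m)² = 420.9000  ⇒  Var(R_m) = 420.9000 / 8 = 52.6125
β = Cov / Var(R_m) = 61.8956 / 52.6125 = 1.1764
MRP = 6.7% − 2.9% = 3.80%
E(R) = R_f + β × MRP = 2.9% + 1.1764 × 3.8% = 7.37%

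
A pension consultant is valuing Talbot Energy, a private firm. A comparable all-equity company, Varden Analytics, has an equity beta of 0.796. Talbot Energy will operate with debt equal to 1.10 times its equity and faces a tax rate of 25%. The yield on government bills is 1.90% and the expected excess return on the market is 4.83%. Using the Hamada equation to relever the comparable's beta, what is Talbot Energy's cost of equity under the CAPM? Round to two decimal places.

8.92%

β_L = β_U × [1 + (1 − t)(D/E)] = 0.796 × [1 + (1 − 0.25) × 1.10]
    = 0.796 × [1 + 0.75 × 1.10] = 0.796 × 1.8250 = 1.4527
E(R) = R_f + β_L × MRP = 1.90% + 1.4527 × 4.83% = 8.92%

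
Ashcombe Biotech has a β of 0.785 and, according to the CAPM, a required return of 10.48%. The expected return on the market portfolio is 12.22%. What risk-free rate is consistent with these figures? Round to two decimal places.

4.13%

E(R) = R_f + β(E(R_m) − R_f) = R_f(1 − β) + β·E(R_m)
10.48% = R_f × (1 − 0.785) + 0.785 × 12.22%
10.48% = R_f × 0.215 + 9.59270%
R_f = (10.48% − 9.59270%) / 0.215 = 4.13%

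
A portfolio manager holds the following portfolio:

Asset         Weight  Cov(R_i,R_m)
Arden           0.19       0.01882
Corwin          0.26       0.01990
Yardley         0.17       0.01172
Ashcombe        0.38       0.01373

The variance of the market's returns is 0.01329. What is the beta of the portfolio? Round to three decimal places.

β_Arden = 0.01882 / 0.01329 = 1.4161
β_Corwin = 0.01990 / 0.01329 = 1.4974
β_Yardley = 0.01172 / 0.01329 = 0.8819
β_Ashcombe = 0.01373 / 0.01329 = 1.0331
β_P = Σ w_i β_i = 0.19×1.4161 + 0.26×1.4974 + 0.17×0.8819 + 0.38×1.0331 = 1.2009

1.201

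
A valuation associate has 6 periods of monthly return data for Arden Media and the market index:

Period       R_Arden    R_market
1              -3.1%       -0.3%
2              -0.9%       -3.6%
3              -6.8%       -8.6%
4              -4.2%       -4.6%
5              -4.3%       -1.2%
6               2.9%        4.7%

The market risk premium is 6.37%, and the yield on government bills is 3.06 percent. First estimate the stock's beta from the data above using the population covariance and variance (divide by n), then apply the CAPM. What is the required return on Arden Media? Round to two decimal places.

Mean R_i = (-3.1 − 0.9 − 6.8 − 4.2 − 4.3 + 2.9) / 6 = -2.7333%
Mean R_m = (-0.3 − 3.6 − 8.6 − 4.6 − 1.2 + 4.7) / 6 = -2.2667%
Σ(R_i − R̄_i)(R_m − R̄_m) = 63.5867  ⇒  Cov = 63.5867 / 6 = 10.5978
Σ(R_m − R̄_m)² = 100.8733  ⇒  Var(R_m) = 100.8733 / 6 = 16.8122
β = Cov / Var(R_m) = 10.5978 / 16.8122 = 0.6304
E(R) = R_f + β × MRP = 3.06% + 0.6304 × 6.37% = 7.08%

7.08%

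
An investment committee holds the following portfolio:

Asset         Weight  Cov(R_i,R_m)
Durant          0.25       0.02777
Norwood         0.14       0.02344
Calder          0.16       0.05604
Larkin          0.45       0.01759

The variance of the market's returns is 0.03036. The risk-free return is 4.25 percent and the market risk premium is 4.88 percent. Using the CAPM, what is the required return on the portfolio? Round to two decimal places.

8.61%

β_Durant = 0.02777 / 0.03036 = 0.9147
β_Norwood = 0.02344 / 0.03036 = 0.7721
β_Calder = 0.05604 / 0.03036 = 1.8458
β_Larkin = 0.01759 / 0.03036 = 0.5794
β_P = Σ w_i β_i = 0.25×0.9147 + 0.14×0.7721 + 0.16×1.8458 + 0.45×0.5794 = 0.8928
E(R_P) = R_f + β_P × MRP = 4.25% + 0.8928 × 4.88% = 8.61%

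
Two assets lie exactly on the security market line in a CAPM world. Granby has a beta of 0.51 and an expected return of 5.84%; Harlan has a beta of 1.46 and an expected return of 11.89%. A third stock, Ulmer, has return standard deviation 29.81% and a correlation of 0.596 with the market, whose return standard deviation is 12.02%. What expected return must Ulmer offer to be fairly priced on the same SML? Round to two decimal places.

12.01%

MRP = (11.89% − 5.84%) / (1.46 − 0.51) = 6.3684%
R_f = 5.84% − 0.51 × 6.3684% = 2.5921%
β_Ulmer = ρ·σ_i/σ_m = 0.596 × 29.81 / 12.02 = 1.4781
E(R_Ulmer) = R_f + β × MRP = 2.5921% + 1.4781 × 6.3684% = 12.01%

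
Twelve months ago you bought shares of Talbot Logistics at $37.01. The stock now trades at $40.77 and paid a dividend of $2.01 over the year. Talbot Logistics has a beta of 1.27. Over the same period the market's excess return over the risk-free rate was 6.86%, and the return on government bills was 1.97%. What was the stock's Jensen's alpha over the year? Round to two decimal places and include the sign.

+4.91%

Realised HPR = (P1 + D1 − P0) / P0 = (40.77 + 2.01 − 37.01) / 37.01 = 5.77 / 37.01 = 15.5904%
CAPM required = R_f + β·MRP = 1.97% + 1.27 × 6.86% = 10.6822%
α = realised − required = 15.5904% − 10.6822% = +4.91%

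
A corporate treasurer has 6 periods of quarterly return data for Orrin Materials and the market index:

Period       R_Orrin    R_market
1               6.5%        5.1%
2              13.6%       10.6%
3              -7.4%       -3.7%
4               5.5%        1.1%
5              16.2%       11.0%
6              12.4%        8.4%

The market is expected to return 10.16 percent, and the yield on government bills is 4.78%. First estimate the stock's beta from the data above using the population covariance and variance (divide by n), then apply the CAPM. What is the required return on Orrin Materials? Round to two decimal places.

12.42%

Mean R_i = (6.5 + 13.6 − 7.4 + 5.5 + 16.2 + 12.4) / 6 = 7.8000%
Mean R_m = (5.1 + 10.6 − 3.7 + 1.1 + 11.0 + 8.4) / 6 = 5.4167%
Σ(R_i − R̄_i)(R_m − R̄_m) = 239.6000  ⇒  Cov = 239.6000 / 6 = 39.9333
Σ(R_m − R̄_m)² = 168.7883  ⇒  Var(R_m) = 168.7883 / 6 = 28.1314
β = Cov / Var(R_m) = 39.9333 / 28.1314 = 1.4195
MRP = 10.16% − 4.78% = 5.38%
E(R) = R_f + β × MRP = 4.78% + 1.4195 × 5.38% = 12.42%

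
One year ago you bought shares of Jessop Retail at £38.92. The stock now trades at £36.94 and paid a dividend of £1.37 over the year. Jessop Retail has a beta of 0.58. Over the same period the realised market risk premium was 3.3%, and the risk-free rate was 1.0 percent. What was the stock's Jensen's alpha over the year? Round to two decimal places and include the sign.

-4.48%

Realised HPR = (P1 + D1 − P0) / P0 = (36.94 + 1.37 − 38.92) / 38.92 = -0.61 / 38.92 = -1.5673%
CAPM required = R_f + β·MRP = 1.0% + 0.58 × 3.3% = 2.9140%
α = realised − required = -1.5673% − 2.9140% = -4.48%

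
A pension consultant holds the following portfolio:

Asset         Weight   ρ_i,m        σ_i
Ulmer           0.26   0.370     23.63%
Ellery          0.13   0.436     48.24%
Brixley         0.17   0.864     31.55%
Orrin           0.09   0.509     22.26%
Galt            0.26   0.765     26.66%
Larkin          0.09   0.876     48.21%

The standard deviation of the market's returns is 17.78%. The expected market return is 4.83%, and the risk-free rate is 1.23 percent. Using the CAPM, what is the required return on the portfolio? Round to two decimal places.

5.23%

β_Ulmer = 0.370 × 23.63% / 17.78% = 0.4917
β_Ellery = 0.436 × 48.24% / 17.78% = 1.1829
β_Brixley = 0.864 × 31.55% / 17.78% = 1.5331
β_Orrin = 0.509 × 22.26% / 17.78% = 0.6373
β_Galt = 0.765 × 26.66% / 17.78% = 1.1471
β_Larkin = 0.876 × 48.21% / 17.78% = 2.3753
β_P = Σ w_i β_i = 0.26×0.4917 + 0.13×1.1829 + 0.17×1.5331 + 0.09×0.6373 + 0.26×1.1471 + 0.09×2.3753 = 1.1116
MRP = 4.83% − 1.23% = 3.60%
E(R_P) = R_f + β_P × MRP = 1.23% + 1.1116 × 3.60% = 5.23%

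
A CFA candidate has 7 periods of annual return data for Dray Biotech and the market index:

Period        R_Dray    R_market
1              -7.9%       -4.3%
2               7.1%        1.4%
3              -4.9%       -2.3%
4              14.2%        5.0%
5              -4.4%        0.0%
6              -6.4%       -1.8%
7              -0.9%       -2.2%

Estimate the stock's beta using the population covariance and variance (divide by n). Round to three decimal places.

Mean R_i = (-7.9 + 7.1 − 4.9 + 14.2 − 4.4 − 6.4 − 0.9) / 7 = -0.4571%
Mean R_m = (-4.3 + 1.4 − 2.3 + 5.0 + 0.0 − 1.8 − 2.2) / 7 = -0.6000%
Σ(R_i − R̄_i)(R_m − R̄_m) = 137.7600  ⇒  Cov = 137.7600 / 7 = 19.6800
Σ(R_m − R̄_m)² = 56.3000  ⇒  Var(R_m) = 56.3000 / 7 = 8.0429
β = Cov / Var(R_m) = 19.6800 / 8.0429 = 2.4469

2.447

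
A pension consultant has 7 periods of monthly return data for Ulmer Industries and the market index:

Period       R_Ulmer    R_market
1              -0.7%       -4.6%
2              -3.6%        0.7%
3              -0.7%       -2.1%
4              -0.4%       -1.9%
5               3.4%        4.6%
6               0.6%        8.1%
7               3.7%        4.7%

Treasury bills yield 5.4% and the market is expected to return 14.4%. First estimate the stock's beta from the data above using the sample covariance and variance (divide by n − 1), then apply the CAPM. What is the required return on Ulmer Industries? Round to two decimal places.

8.10%

Mean R_i = (-0.7 − 3.6 − 0.7 − 0.4 + 3.4 + 0.6 + 3.7) / 7 = 0.3286%
Mean R_m = (-4.6 + 0.7 − 2.1 − 1.9 + 4.6 + 8.1 + 4.7) / 7 = 1.3571%
Σ(R_i − R̄_i)(R_m − R̄_m) = 37.6986  ⇒  Cov = 37.6986 / 6 = 6.2831
Σ(R_m − R̄_m)² = 125.6371  ⇒  Var(R_m) = 125.6371 / 6 = 20.9395
β = Cov / Var(R_m) = 6.2831 / 20.9395 = 0.3001
MRP = 14.4% − 5.4% = 9.00%
E(R) = R_f + β × MRP = 5.4% + 0.3001 × 9.0% = 8.10%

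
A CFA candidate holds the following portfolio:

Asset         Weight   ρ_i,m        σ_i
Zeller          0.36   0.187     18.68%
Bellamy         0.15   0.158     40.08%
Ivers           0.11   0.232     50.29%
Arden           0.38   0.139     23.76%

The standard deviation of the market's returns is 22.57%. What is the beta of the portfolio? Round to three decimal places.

β_Zeller = 0.187 × 18.68% / 22.57% = 0.1548
β_Bellamy = 0.158 × 40.08% / 22.57% = 0.2806
β_Ivers = 0.232 × 50.29% / 22.57% = 0.5169
β_Arden = 0.139 × 23.76% / 22.57% = 0.1463
β_P = Σ w_i β_i = 0.36×0.1548 + 0.15×0.2806 + 0.11×0.5169 + 0.38×0.1463 = 0.2103

0.210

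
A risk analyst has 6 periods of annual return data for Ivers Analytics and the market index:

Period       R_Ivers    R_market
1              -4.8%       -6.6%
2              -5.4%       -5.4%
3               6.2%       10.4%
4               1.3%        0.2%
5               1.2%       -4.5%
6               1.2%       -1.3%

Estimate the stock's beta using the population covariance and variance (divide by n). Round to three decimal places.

Mean R_i = (-4.8 − 5.4 + 6.2 + 1.3 + 1.2 + 1.2) / 6 = -0.0500%
Mean R_m = (-6.6 − 5.4 + 10.4 + 0.2 − 4.5 − 1.3) / 6 = -1.2000%
Σ(R_i − R̄_i)(R_m − R̄_m) = 118.2600  ⇒  Cov = 118.2600 / 6 = 19.7100
Σ(R_m − R̄_m)² = 194.2200  ⇒  Var(R_m) = 194.2200 / 6 = 32.3700
β = Cov / Var(R_m) = 19.7100 / 32.3700 = 0.6089

0.609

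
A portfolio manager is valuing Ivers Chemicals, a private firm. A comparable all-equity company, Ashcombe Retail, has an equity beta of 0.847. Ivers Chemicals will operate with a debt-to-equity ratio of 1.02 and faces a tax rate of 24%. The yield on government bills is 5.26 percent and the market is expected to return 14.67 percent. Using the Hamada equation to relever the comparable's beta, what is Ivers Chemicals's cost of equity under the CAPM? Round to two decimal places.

19.41%

β_L = β_U × [1 + (1 − t)(D/E)] = 0.847 × [1 + (1 − 0.24) × 1.02]
    = 0.847 × [1 + 0.76 × 1.02] = 0.847 × 1.7752 = 1.5036
MRP = 14.67% − 5.26% = 9.41%
E(R) = R_f + β_L × MRP = 5.26% + 1.5036 × 9.41% = 19.41%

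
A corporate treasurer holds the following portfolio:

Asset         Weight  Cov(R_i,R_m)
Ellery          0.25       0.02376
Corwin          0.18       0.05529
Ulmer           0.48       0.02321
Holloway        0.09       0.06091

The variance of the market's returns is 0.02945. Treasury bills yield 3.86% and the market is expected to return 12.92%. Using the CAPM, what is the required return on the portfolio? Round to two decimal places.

13.86%

β_Ellery = 0.02376 / 0.02945 = 0.8068
β_Corwin = 0.05529 / 0.02945 = 1.8774
β_Ulmer = 0.02321 / 0.02945 = 0.7881
β_Holloway = 0.06091 / 0.02945 = 2.0683
β_P = Σ w_i β_i = 0.25×0.8068 + 0.18×1.8774 + 0.48×0.7881 + 0.09×2.0683 = 1.1041
MRP = 12.92% − 3.86% = 9.06%
E(R_P) = R_f + β_P × MRP = 3.86% + 1.1041 × 9.06% = 13.86%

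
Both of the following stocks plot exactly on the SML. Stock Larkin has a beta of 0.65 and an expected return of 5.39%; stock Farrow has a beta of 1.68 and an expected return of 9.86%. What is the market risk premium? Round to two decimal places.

Both satisfy E(R) = R_f + β·MRP, so the slope of the SML is
MRP = (9.86% − 5.39%) / (1.68 − 0.65) = 4.47% / 1.03 = 4.3398%

4.34%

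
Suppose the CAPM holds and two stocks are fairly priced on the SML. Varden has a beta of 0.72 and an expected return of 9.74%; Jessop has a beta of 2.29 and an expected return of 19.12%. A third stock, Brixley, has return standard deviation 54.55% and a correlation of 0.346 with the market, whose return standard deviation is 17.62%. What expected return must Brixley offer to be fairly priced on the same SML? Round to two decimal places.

MRP = (19.12% − 9.74%) / (2.29 − 0.72) = 5.9745%
R_f = 9.74% − 0.72 × 5.9745% = 5.4384%
β_Brixley = ρ·σ_i/σ_m = 0.346 × 54.55 / 17.62 = 1.0712
E(R_Brixley) = R_f + β × MRP = 5.4384% + 1.0712 × 5.9745% = 11.84%

11.84%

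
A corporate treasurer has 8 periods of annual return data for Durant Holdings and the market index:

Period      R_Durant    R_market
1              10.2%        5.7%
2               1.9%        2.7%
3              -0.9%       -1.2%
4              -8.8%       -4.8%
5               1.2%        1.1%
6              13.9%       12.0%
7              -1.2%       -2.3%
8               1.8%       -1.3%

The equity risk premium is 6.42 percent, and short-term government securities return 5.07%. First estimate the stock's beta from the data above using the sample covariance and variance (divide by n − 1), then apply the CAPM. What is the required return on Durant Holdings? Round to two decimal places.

13.09%

Mean R_i = (10.2 + 1.9 − 0.9 − 8.8 + 1.2 + 13.9 − 1.2 + 1.8) / 8 = 2.2625%
Mean R_m = (5.7 + 2.7 − 1.2 − 4.8 + 1.1 + 12.0 − 2.3 − 1.3) / 8 = 1.4875%
Σ(R_i − R̄_i)(R_m − R̄_m) = 248.2063  ⇒  Cov = 248.2063 / 7 = 35.4580
Σ(R_m − R̄_m)² = 198.7488  ⇒  Var(R_m) = 198.7488 / 7 = 28.3927
β = Cov / Var(R_m) = 35.4580 / 28.3927 = 1.2488
E(R) = R_f + β × MRP = 5.07% + 1.2488 × 6.42% = 13.09%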